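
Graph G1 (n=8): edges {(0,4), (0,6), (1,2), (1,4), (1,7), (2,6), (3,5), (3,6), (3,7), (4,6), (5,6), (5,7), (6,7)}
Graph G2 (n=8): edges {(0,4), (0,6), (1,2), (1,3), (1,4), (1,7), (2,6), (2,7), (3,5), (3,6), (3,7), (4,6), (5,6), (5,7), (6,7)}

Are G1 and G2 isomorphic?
No, not isomorphic

The graphs are NOT isomorphic.

Counting edges: G1 has 13 edge(s); G2 has 15 edge(s).
Edge count is an isomorphism invariant (a bijection on vertices induces a bijection on edges), so differing edge counts rule out isomorphism.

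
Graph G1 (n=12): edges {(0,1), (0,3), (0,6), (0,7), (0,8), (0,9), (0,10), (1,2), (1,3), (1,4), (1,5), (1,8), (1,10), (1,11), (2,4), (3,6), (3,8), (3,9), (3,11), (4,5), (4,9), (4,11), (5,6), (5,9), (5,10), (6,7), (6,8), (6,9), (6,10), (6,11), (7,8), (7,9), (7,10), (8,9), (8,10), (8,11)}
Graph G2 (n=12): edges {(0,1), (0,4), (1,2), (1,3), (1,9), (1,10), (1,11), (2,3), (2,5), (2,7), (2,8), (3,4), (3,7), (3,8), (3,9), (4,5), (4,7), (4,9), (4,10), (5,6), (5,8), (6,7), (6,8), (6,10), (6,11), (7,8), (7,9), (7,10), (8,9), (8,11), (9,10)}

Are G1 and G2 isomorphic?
No, not isomorphic

The graphs are NOT isomorphic.

Counting triangles (3-cliques): G1 has 39, G2 has 21.
Triangle count is an isomorphism invariant, so differing triangle counts rule out isomorphism.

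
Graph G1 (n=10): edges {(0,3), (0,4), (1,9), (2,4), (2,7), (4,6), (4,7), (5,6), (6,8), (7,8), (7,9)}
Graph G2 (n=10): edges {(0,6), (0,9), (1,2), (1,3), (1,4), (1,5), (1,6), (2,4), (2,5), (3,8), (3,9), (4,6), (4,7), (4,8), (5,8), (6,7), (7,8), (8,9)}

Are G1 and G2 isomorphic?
No, not isomorphic

The graphs are NOT isomorphic.

Degrees in G1: deg(0)=2, deg(1)=1, deg(2)=2, deg(3)=1, deg(4)=4, deg(5)=1, deg(6)=3, deg(7)=4, deg(8)=2, deg(9)=2.
Sorted degree sequence of G1: [4, 4, 3, 2, 2, 2, 2, 1, 1, 1].
Degrees in G2: deg(0)=2, deg(1)=5, deg(2)=3, deg(3)=3, deg(4)=5, deg(5)=3, deg(6)=4, deg(7)=3, deg(8)=5, deg(9)=3.
Sorted degree sequence of G2: [5, 5, 5, 4, 3, 3, 3, 3, 3, 2].
The (sorted) degree sequence is an isomorphism invariant, so since G1 and G2 have different degree sequences they cannot be isomorphic.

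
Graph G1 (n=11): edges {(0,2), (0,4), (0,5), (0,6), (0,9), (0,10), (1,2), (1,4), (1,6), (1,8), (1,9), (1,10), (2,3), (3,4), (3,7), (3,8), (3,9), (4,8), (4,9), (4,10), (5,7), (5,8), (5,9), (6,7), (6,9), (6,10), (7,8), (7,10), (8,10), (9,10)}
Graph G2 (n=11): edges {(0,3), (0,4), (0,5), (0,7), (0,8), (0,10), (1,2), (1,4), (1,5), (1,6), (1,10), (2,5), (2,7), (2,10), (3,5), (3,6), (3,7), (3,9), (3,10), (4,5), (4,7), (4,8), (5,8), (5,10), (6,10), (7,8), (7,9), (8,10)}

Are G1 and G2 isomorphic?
No, not isomorphic

The graphs are NOT isomorphic.

Degrees in G1: deg(0)=6, deg(1)=6, deg(2)=3, deg(3)=5, deg(4)=6, deg(5)=4, deg(6)=5, deg(7)=5, deg(8)=6, deg(9)=7, deg(10)=7.
Sorted degree sequence of G1: [7, 7, 6, 6, 6, 6, 5, 5, 5, 4, 3].
Degrees in G2: deg(0)=6, deg(1)=5, deg(2)=4, deg(3)=6, deg(4)=5, deg(5)=7, deg(6)=3, deg(7)=6, deg(8)=5, deg(9)=2, deg(10)=7.
Sorted degree sequence of G2: [7, 7, 6, 6, 6, 5, 5, 5, 4, 3, 2].
The (sorted) degree sequence is an isomorphism invariant, so since G1 and G2 have different degree sequences they cannot be isomorphic.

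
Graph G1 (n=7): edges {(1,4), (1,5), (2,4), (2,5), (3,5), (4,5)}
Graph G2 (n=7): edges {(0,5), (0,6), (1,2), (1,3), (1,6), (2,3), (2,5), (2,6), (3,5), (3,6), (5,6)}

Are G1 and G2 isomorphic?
No, not isomorphic

The graphs are NOT isomorphic.

Degrees in G1: deg(0)=0, deg(1)=2, deg(2)=2, deg(3)=1, deg(4)=3, deg(5)=4, deg(6)=0.
Sorted degree sequence of G1: [4, 3, 2, 2, 1, 0, 0].
Degrees in G2: deg(0)=2, deg(1)=3, deg(2)=4, deg(3)=4, deg(4)=0, deg(5)=4, deg(6)=5.
Sorted degree sequence of G2: [5, 4, 4, 4, 3, 2, 0].
The (sorted) degree sequence is an isomorphism invariant, so since G1 and G2 have different degree sequences they cannot be isomorphic.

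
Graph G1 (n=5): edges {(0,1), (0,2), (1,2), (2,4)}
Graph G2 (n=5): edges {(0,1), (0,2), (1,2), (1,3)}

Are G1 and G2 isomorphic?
Yes, isomorphic

The graphs are isomorphic.
One valid mapping φ: V(G1) → V(G2): 0→0, 1→2, 2→1, 3→4, 4→3

Verify φ preserves adjacency — for each edge of G1, its image is an edge of G2:
  (0,1) → (φ(0),φ(1)) = (0,2) ∈ E(G2) ✓
  (0,2) → (φ(0),φ(2)) = (0,1) ∈ E(G2) ✓
  (1,2) → (φ(1),φ(2)) = (1,2) ∈ E(G2) ✓
  (2,4) → (φ(2),φ(4)) = (1,3) ∈ E(G2) ✓
All 4 edges of G1 map to edges of G2, and |E(G1)| = |E(G2)| = 4, so φ is a bijection on edges as well as vertices. Hence G1 ≅ G2.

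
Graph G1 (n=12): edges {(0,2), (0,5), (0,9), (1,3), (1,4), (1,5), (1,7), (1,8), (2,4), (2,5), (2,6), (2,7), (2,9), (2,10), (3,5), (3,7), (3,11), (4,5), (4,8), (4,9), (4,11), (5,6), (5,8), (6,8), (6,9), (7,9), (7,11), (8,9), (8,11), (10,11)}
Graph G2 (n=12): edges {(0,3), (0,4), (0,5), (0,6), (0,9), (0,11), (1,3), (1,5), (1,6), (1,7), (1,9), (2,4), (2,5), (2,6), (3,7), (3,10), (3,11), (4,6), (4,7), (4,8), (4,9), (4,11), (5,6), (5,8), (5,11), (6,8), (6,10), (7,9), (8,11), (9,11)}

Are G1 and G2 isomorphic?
Yes, isomorphic

The graphs are isomorphic.
One valid mapping φ: V(G1) → V(G2): 0→2, 1→9, 2→6, 3→7, 4→0, 5→4, 6→8, 7→1, 8→11, 9→5, 10→10, 11→3

Verify φ preserves adjacency — for each edge of G1, its image is an edge of G2:
  (0,2) → (φ(0),φ(2)) = (2,6) ∈ E(G2) ✓
  (0,5) → (φ(0),φ(5)) = (2,4) ∈ E(G2) ✓
  (0,9) → (φ(0),φ(9)) = (2,5) ∈ E(G2) ✓
  (1,3) → (φ(1),φ(3)) = (7,9) ∈ E(G2) ✓
  (1,4) → (φ(1),φ(4)) = (0,9) ∈ E(G2) ✓
  (1,5) → (φ(1),φ(5)) = (4,9) ∈ E(G2) ✓
  (1,7) → (φ(1),φ(7)) = (1,9) ∈ E(G2) ✓
  (1,8) → (φ(1),φ(8)) = (9,11) ∈ E(G2) ✓
  (2,4) → (φ(2),φ(4)) = (0,6) ∈ E(G2) ✓
  (2,5) → (φ(2),φ(5)) = (4,6) ∈ E(G2) ✓
  (2,6) → (φ(2),φ(6)) = (6,8) ∈ E(G2) ✓
  (2,7) → (φ(2),φ(7)) = (1,6) ∈ E(G2) ✓
  (2,9) → (φ(2),φ(9)) = (5,6) ∈ E(G2) ✓
  (2,10) → (φ(2),φ(10)) = (6,10) ∈ E(G2) ✓
  (3,5) → (φ(3),φ(5)) = (4,7) ∈ E(G2) ✓
  (3,7) → (φ(3),φ(7)) = (1,7) ∈ E(G2) ✓
  (3,11) → (φ(3),φ(11)) = (3,7) ∈ E(G2) ✓
  (4,5) → (φ(4),φ(5)) = (0,4) ∈ E(G2) ✓
  (4,8) → (φ(4),φ(8)) = (0,11) ∈ E(G2) ✓
  (4,9) → (φ(4),φ(9)) = (0,5) ∈ E(G2) ✓
  (4,11) → (φ(4),φ(11)) = (0,3) ∈ E(G2) ✓
  (5,6) → (φ(5),φ(6)) = (4,8) ∈ E(G2) ✓
  (5,8) → (φ(5),φ(8)) = (4,11) ∈ E(G2) ✓
  (6,8) → (φ(6),φ(8)) = (8,11) ∈ E(G2) ✓
  (6,9) → (φ(6),φ(9)) = (5,8) ∈ E(G2) ✓
  (7,9) → (φ(7),φ(9)) = (1,5) ∈ E(G2) ✓
  (7,11) → (φ(7),φ(11)) = (1,3) ∈ E(G2) ✓
  (8,9) → (φ(8),φ(9)) = (5,11) ∈ E(G2) ✓
  (8,11) → (φ(8),φ(11)) = (3,11) ∈ E(G2) ✓
  (10,11) → (φ(10),φ(11)) = (3,10) ∈ E(G2) ✓
All 30 edges of G1 map to edges of G2, and |E(G1)| = |E(G2)| = 30, so φ is a bijection on edges as well as vertices. Hence G1 ≅ G2.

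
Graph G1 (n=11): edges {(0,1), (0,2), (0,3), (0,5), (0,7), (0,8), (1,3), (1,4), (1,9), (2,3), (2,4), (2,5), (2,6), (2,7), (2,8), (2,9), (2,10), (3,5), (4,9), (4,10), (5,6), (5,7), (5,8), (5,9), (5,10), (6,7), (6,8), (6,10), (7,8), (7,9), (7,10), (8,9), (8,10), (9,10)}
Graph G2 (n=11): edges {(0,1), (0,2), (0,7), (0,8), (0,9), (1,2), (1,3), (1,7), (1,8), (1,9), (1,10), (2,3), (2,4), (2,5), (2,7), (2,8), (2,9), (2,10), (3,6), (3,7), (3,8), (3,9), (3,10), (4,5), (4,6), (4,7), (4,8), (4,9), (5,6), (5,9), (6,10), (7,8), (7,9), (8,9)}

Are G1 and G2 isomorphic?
Yes, isomorphic

The graphs are isomorphic.
One valid mapping φ: V(G1) → V(G2): 0→4, 1→6, 2→2, 3→5, 4→10, 5→9, 6→0, 7→7, 8→8, 9→3, 10→1

Verify φ preserves adjacency — for each edge of G1, its image is an edge of G2:
  (0,1) → (φ(0),φ(1)) = (4,6) ∈ E(G2) ✓
  (0,2) → (φ(0),φ(2)) = (2,4) ∈ E(G2) ✓
  (0,3) → (φ(0),φ(3)) = (4,5) ∈ E(G2) ✓
  (0,5) → (φ(0),φ(5)) = (4,9) ∈ E(G2) ✓
  (0,7) → (φ(0),φ(7)) = (4,7) ∈ E(G2) ✓
  (0,8) → (φ(0),φ(8)) = (4,8) ∈ E(G2) ✓
  (1,3) → (φ(1),φ(3)) = (5,6) ∈ E(G2) ✓
  (1,4) → (φ(1),φ(4)) = (6,10) ∈ E(G2) ✓
  (1,9) → (φ(1),φ(9)) = (3,6) ∈ E(G2) ✓
  (2,3) → (φ(2),φ(3)) = (2,5) ∈ E(G2) ✓
  (2,4) → (φ(2),φ(4)) = (2,10) ∈ E(G2) ✓
  (2,5) → (φ(2),φ(5)) = (2,9) ∈ E(G2) ✓
  (2,6) → (φ(2),φ(6)) = (0,2) ∈ E(G2) ✓
  (2,7) → (φ(2),φ(7)) = (2,7) ∈ E(G2) ✓
  (2,8) → (φ(2),φ(8)) = (2,8) ∈ E(G2) ✓
  (2,9) → (φ(2),φ(9)) = (2,3) ∈ E(G2) ✓
  (2,10) → (φ(2),φ(10)) = (1,2) ∈ E(G2) ✓
  (3,5) → (φ(3),φ(5)) = (5,9) ∈ E(G2) ✓
  (4,9) → (φ(4),φ(9)) = (3,10) ∈ E(G2) ✓
  (4,10) → (φ(4),φ(10)) = (1,10) ∈ E(G2) ✓
  (5,6) → (φ(5),φ(6)) = (0,9) ∈ E(G2) ✓
  (5,7) → (φ(5),φ(7)) = (7,9) ∈ E(G2) ✓
  (5,8) → (φ(5),φ(8)) = (8,9) ∈ E(G2) ✓
  (5,9) → (φ(5),φ(9)) = (3,9) ∈ E(G2) ✓
  (5,10) → (φ(5),φ(10)) = (1,9) ∈ E(G2) ✓
  (6,7) → (φ(6),φ(7)) = (0,7) ∈ E(G2) ✓
  (6,8) → (φ(6),φ(8)) = (0,8) ∈ E(G2) ✓
  (6,10) → (φ(6),φ(10)) = (0,1) ∈ E(G2) ✓
  (7,8) → (φ(7),φ(8)) = (7,8) ∈ E(G2) ✓
  (7,9) → (φ(7),φ(9)) = (3,7) ∈ E(G2) ✓
  (7,10) → (φ(7),φ(10)) = (1,7) ∈ E(G2) ✓
  (8,9) → (φ(8),φ(9)) = (3,8) ∈ E(G2) ✓
  (8,10) → (φ(8),φ(10)) = (1,8) ∈ E(G2) ✓
  (9,10) → (φ(9),φ(10)) = (1,3) ∈ E(G2) ✓
All 34 edges of G1 map to edges of G2, and |E(G1)| = |E(G2)| = 34, so φ is a bijection on edges as well as vertices. Hence G1 ≅ G2.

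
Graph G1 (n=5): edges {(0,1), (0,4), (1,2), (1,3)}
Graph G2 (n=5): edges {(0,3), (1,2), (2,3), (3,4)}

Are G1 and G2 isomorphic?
Yes, isomorphic

The graphs are isomorphic.
One valid mapping φ: V(G1) → V(G2): 0→2, 1→3, 2→0, 3→4, 4→1

Verify φ preserves adjacency — for each edge of G1, its image is an edge of G2:
  (0,1) → (φ(0),φ(1)) = (2,3) ∈ E(G2) ✓
  (0,4) → (φ(0),φ(4)) = (1,2) ∈ E(G2) ✓
  (1,2) → (φ(1),φ(2)) = (0,3) ∈ E(G2) ✓
  (1,3) → (φ(1),φ(3)) = (3,4) ∈ E(G2) ✓
All 4 edges of G1 map to edges of G2, and |E(G1)| = |E(G2)| = 4, so φ is a bijection on edges as well as vertices. Hence G1 ≅ G2.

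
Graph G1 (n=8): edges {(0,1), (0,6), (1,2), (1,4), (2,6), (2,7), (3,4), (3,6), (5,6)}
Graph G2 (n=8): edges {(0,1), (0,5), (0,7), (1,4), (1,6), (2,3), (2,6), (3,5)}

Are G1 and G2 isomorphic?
No, not isomorphic

The graphs are NOT isomorphic.

Degrees in G1: deg(0)=2, deg(1)=3, deg(2)=3, deg(3)=2, deg(4)=2, deg(5)=1, deg(6)=4, deg(7)=1.
Sorted degree sequence of G1: [4, 3, 3, 2, 2, 2, 1, 1].
Degrees in G2: deg(0)=3, deg(1)=3, deg(2)=2, deg(3)=2, deg(4)=1, deg(5)=2, deg(6)=2, deg(7)=1.
Sorted degree sequence of G2: [3, 3, 2, 2, 2, 2, 1, 1].
The (sorted) degree sequence is an isomorphism invariant, so since G1 and G2 have different degree sequences they cannot be isomorphic.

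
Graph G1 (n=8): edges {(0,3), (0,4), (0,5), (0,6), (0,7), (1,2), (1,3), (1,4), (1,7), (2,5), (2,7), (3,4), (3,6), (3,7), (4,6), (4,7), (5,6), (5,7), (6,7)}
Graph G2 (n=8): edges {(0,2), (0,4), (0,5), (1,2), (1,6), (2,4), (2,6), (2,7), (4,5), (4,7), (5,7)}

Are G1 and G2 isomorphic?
No, not isomorphic

The graphs are NOT isomorphic.

Counting triangles (3-cliques): G1 has 18, G2 has 5.
Triangle count is an isomorphism invariant, so differing triangle counts rule out isomorphism.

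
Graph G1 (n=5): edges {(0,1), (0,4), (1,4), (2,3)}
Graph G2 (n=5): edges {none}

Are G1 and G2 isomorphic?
No, not isomorphic

The graphs are NOT isomorphic.

Connected components of G1: 2 component(s) with vertex sets [[2, 3], [0, 1, 4]], sizes [2, 3].
Connected components of G2: 5 component(s) with vertex sets [[0], [1], [2], [3], [4]], sizes [1, 1, 1, 1, 1].
The number of connected components (and the multiset of component sizes) is an isomorphism invariant — an isomorphism maps each component of G1 bijectively onto a component of G2. Since G1 has 2 component(s) and G2 has 5, they cannot be isomorphic.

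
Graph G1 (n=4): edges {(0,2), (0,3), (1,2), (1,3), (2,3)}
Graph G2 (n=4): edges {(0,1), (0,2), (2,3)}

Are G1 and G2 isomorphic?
No, not isomorphic

The graphs are NOT isomorphic.

Counting triangles (3-cliques): G1 has 2, G2 has 0.
Triangle count is an isomorphism invariant, so differing triangle counts rule out isomorphism.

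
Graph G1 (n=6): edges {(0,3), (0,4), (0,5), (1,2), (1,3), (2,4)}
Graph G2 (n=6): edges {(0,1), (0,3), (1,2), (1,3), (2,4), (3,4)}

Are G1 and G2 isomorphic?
No, not isomorphic

The graphs are NOT isomorphic.

Degrees in G1: deg(0)=3, deg(1)=2, deg(2)=2, deg(3)=2, deg(4)=2, deg(5)=1.
Sorted degree sequence of G1: [3, 2, 2, 2, 2, 1].
Degrees in G2: deg(0)=2, deg(1)=3, deg(2)=2, deg(3)=3, deg(4)=2, deg(5)=0.
Sorted degree sequence of G2: [3, 3, 2, 2, 2, 0].
The (sorted) degree sequence is an isomorphism invariant, so since G1 and G2 have different degree sequences they cannot be isomorphic.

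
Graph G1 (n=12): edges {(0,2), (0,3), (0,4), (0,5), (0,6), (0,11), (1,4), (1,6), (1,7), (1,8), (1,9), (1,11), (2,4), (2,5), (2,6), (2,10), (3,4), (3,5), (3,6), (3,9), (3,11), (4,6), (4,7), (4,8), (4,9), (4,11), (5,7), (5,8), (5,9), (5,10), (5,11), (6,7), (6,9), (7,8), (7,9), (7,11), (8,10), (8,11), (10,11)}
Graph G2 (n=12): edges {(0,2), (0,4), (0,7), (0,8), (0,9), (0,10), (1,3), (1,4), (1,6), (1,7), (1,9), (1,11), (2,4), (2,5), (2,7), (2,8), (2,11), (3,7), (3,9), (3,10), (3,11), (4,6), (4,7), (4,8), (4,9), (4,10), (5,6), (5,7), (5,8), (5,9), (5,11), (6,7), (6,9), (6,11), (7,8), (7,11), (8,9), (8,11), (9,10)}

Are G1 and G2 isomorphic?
Yes, isomorphic

The graphs are isomorphic.
One valid mapping φ: V(G1) → V(G2): 0→1, 1→2, 2→3, 3→6, 4→7, 5→9, 6→11, 7→8, 8→0, 9→5, 10→10, 11→4

Verify φ preserves adjacency — for each edge of G1, its image is an edge of G2:
  (0,2) → (φ(0),φ(2)) = (1,3) ∈ E(G2) ✓
  (0,3) → (φ(0),φ(3)) = (1,6) ∈ E(G2) ✓
  (0,4) → (φ(0),φ(4)) = (1,7) ∈ E(G2) ✓
  (0,5) → (φ(0),φ(5)) = (1,9) ∈ E(G2) ✓
  (0,6) → (φ(0),φ(6)) = (1,11) ∈ E(G2) ✓
  (0,11) → (φ(0),φ(11)) = (1,4) ∈ E(G2) ✓
  (1,4) → (φ(1),φ(4)) = (2,7) ∈ E(G2) ✓
  (1,6) → (φ(1),φ(6)) = (2,11) ∈ E(G2) ✓
  (1,7) → (φ(1),φ(7)) = (2,8) ∈ E(G2) ✓
  (1,8) → (φ(1),φ(8)) = (0,2) ∈ E(G2) ✓
  (1,9) → (φ(1),φ(9)) = (2,5) ∈ E(G2) ✓
  (1,11) → (φ(1),φ(11)) = (2,4) ∈ E(G2) ✓
  (2,4) → (φ(2),φ(4)) = (3,7) ∈ E(G2) ✓
  (2,5) → (φ(2),φ(5)) = (3,9) ∈ E(G2) ✓
  (2,6) → (φ(2),φ(6)) = (3,11) ∈ E(G2) ✓
  (2,10) → (φ(2),φ(10)) = (3,10) ∈ E(G2) ✓
  (3,4) → (φ(3),φ(4)) = (6,7) ∈ E(G2) ✓
  (3,5) → (φ(3),φ(5)) = (6,9) ∈ E(G2) ✓
  (3,6) → (φ(3),φ(6)) = (6,11) ∈ E(G2) ✓
  (3,9) → (φ(3),φ(9)) = (5,6) ∈ E(G2) ✓
  (3,11) → (φ(3),φ(11)) = (4,6) ∈ E(G2) ✓
  (4,6) → (φ(4),φ(6)) = (7,11) ∈ E(G2) ✓
  (4,7) → (φ(4),φ(7)) = (7,8) ∈ E(G2) ✓
  (4,8) → (φ(4),φ(8)) = (0,7) ∈ E(G2) ✓
  (4,9) → (φ(4),φ(9)) = (5,7) ∈ E(G2) ✓
  (4,11) → (φ(4),φ(11)) = (4,7) ∈ E(G2) ✓
  (5,7) → (φ(5),φ(7)) = (8,9) ∈ E(G2) ✓
  (5,8) → (φ(5),φ(8)) = (0,9) ∈ E(G2) ✓
  (5,9) → (φ(5),φ(9)) = (5,9) ∈ E(G2) ✓
  (5,10) → (φ(5),φ(10)) = (9,10) ∈ E(G2) ✓
  (5,11) → (φ(5),φ(11)) = (4,9) ∈ E(G2) ✓
  (6,7) → (φ(6),φ(7)) = (8,11) ∈ E(G2) ✓
  (6,9) → (φ(6),φ(9)) = (5,11) ∈ E(G2) ✓
  (7,8) → (φ(7),φ(8)) = (0,8) ∈ E(G2) ✓
  (7,9) → (φ(7),φ(9)) = (5,8) ∈ E(G2) ✓
  (7,11) → (φ(7),φ(11)) = (4,8) ∈ E(G2) ✓
  (8,10) → (φ(8),φ(10)) = (0,10) ∈ E(G2) ✓
  (8,11) → (φ(8),φ(11)) = (0,4) ∈ E(G2) ✓
  (10,11) → (φ(10),φ(11)) = (4,10) ∈ E(G2) ✓
All 39 edges of G1 map to edges of G2, and |E(G1)| = |E(G2)| = 39, so φ is a bijection on edges as well as vertices. Hence G1 ≅ G2.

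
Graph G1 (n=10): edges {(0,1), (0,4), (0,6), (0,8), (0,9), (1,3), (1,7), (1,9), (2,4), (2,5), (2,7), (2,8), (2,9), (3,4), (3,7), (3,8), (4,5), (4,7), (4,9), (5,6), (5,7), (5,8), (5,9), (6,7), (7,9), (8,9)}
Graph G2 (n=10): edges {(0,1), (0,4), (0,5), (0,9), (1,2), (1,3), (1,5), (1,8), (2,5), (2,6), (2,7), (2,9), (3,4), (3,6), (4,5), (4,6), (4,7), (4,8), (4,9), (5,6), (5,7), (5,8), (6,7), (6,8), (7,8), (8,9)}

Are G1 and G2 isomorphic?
Yes, isomorphic

The graphs are isomorphic.
One valid mapping φ: V(G1) → V(G2): 0→1, 1→0, 2→7, 3→9, 4→8, 5→6, 6→3, 7→4, 8→2, 9→5

Verify φ preserves adjacency — for each edge of G1, its image is an edge of G2:
  (0,1) → (φ(0),φ(1)) = (0,1) ∈ E(G2) ✓
  (0,4) → (φ(0),φ(4)) = (1,8) ∈ E(G2) ✓
  (0,6) → (φ(0),φ(6)) = (1,3) ∈ E(G2) ✓
  (0,8) → (φ(0),φ(8)) = (1,2) ∈ E(G2) ✓
  (0,9) → (φ(0),φ(9)) = (1,5) ∈ E(G2) ✓
  (1,3) → (φ(1),φ(3)) = (0,9) ∈ E(G2) ✓
  (1,7) → (φ(1),φ(7)) = (0,4) ∈ E(G2) ✓
  (1,9) → (φ(1),φ(9)) = (0,5) ∈ E(G2) ✓
  (2,4) → (φ(2),φ(4)) = (7,8) ∈ E(G2) ✓
  (2,5) → (φ(2),φ(5)) = (6,7) ∈ E(G2) ✓
  (2,7) → (φ(2),φ(7)) = (4,7) ∈ E(G2) ✓
  (2,8) → (φ(2),φ(8)) = (2,7) ∈ E(G2) ✓
  (2,9) → (φ(2),φ(9)) = (5,7) ∈ E(G2) ✓
  (3,4) → (φ(3),φ(4)) = (8,9) ∈ E(G2) ✓
  (3,7) → (φ(3),φ(7)) = (4,9) ∈ E(G2) ✓
  (3,8) → (φ(3),φ(8)) = (2,9) ∈ E(G2) ✓
  (4,5) → (φ(4),φ(5)) = (6,8) ∈ E(G2) ✓
  (4,7) → (φ(4),φ(7)) = (4,8) ∈ E(G2) ✓
  (4,9) → (φ(4),φ(9)) = (5,8) ∈ E(G2) ✓
  (5,6) → (φ(5),φ(6)) = (3,6) ∈ E(G2) ✓
  (5,7) → (φ(5),φ(7)) = (4,6) ∈ E(G2) ✓
  (5,8) → (φ(5),φ(8)) = (2,6) ∈ E(G2) ✓
  (5,9) → (φ(5),φ(9)) = (5,6) ∈ E(G2) ✓
  (6,7) → (φ(6),φ(7)) = (3,4) ∈ E(G2) ✓
  (7,9) → (φ(7),φ(9)) = (4,5) ∈ E(G2) ✓
  (8,9) → (φ(8),φ(9)) = (2,5) ∈ E(G2) ✓
All 26 edges of G1 map to edges of G2, and |E(G1)| = |E(G2)| = 26, so φ is a bijection on edges as well as vertices. Hence G1 ≅ G2.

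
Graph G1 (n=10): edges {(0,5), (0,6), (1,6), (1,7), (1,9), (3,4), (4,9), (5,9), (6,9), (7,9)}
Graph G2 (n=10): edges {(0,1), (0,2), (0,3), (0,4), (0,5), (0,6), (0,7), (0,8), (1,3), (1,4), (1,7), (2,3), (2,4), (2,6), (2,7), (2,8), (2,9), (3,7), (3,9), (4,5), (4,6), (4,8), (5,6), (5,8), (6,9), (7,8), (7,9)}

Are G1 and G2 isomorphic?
No, not isomorphic

The graphs are NOT isomorphic.

Degrees in G1: deg(0)=2, deg(1)=3, deg(2)=0, deg(3)=1, deg(4)=2, deg(5)=2, deg(6)=3, deg(7)=2, deg(8)=0, deg(9)=5.
Sorted degree sequence of G1: [5, 3, 3, 2, 2, 2, 2, 1, 0, 0].
Degrees in G2: deg(0)=8, deg(1)=4, deg(2)=7, deg(3)=5, deg(4)=6, deg(5)=4, deg(6)=5, deg(7)=6, deg(8)=5, deg(9)=4.
Sorted degree sequence of G2: [8, 7, 6, 6, 5, 5, 5, 4, 4, 4].
The (sorted) degree sequence is an isomorphism invariant, so since G1 and G2 have different degree sequences they cannot be isomorphic.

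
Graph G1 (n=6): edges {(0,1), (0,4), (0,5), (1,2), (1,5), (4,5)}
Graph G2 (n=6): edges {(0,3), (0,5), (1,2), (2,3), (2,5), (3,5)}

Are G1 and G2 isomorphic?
Yes, isomorphic

The graphs are isomorphic.
One valid mapping φ: V(G1) → V(G2): 0→5, 1→2, 2→1, 3→4, 4→0, 5→3

Verify φ preserves adjacency — for each edge of G1, its image is an edge of G2:
  (0,1) → (φ(0),φ(1)) = (2,5) ∈ E(G2) ✓
  (0,4) → (φ(0),φ(4)) = (0,5) ∈ E(G2) ✓
  (0,5) → (φ(0),φ(5)) = (3,5) ∈ E(G2) ✓
  (1,2) → (φ(1),φ(2)) = (1,2) ∈ E(G2) ✓
  (1,5) → (φ(1),φ(5)) = (2,3) ∈ E(G2) ✓
  (4,5) → (φ(4),φ(5)) = (0,3) ∈ E(G2) ✓
All 6 edges of G1 map to edges of G2, and |E(G1)| = |E(G2)| = 6, so φ is a bijection on edges as well as vertices. Hence G1 ≅ G2.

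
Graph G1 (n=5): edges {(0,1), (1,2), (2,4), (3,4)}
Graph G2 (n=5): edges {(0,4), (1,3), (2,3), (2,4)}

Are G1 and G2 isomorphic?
Yes, isomorphic

The graphs are isomorphic.
One valid mapping φ: V(G1) → V(G2): 0→0, 1→4, 2→2, 3→1, 4→3

Verify φ preserves adjacency — for each edge of G1, its image is an edge of G2:
  (0,1) → (φ(0),φ(1)) = (0,4) ∈ E(G2) ✓
  (1,2) → (φ(1),φ(2)) = (2,4) ∈ E(G2) ✓
  (2,4) → (φ(2),φ(4)) = (2,3) ∈ E(G2) ✓
  (3,4) → (φ(3),φ(4)) = (1,3) ∈ E(G2) ✓
All 4 edges of G1 map to edges of G2, and |E(G1)| = |E(G2)| = 4, so φ is a bijection on edges as well as vertices. Hence G1 ≅ G2.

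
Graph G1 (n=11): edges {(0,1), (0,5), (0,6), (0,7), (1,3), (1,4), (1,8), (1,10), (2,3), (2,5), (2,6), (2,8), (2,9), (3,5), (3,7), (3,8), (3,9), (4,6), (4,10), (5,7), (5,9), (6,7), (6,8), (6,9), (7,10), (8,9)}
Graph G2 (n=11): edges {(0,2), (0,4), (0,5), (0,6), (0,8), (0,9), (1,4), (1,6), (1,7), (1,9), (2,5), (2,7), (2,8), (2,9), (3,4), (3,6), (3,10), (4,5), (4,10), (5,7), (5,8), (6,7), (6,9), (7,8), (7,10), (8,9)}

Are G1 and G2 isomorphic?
Yes, isomorphic

The graphs are isomorphic.
One valid mapping φ: V(G1) → V(G2): 0→1, 1→4, 2→2, 3→0, 4→10, 5→9, 6→7, 7→6, 8→5, 9→8, 10→3

Verify φ preserves adjacency — for each edge of G1, its image is an edge of G2:
  (0,1) → (φ(0),φ(1)) = (1,4) ∈ E(G2) ✓
  (0,5) → (φ(0),φ(5)) = (1,9) ∈ E(G2) ✓
  (0,6) → (φ(0),φ(6)) = (1,7) ∈ E(G2) ✓
  (0,7) → (φ(0),φ(7)) = (1,6) ∈ E(G2) ✓
  (1,3) → (φ(1),φ(3)) = (0,4) ∈ E(G2) ✓
  (1,4) → (φ(1),φ(4)) = (4,10) ∈ E(G2) ✓
  (1,8) → (φ(1),φ(8)) = (4,5) ∈ E(G2) ✓
  (1,10) → (φ(1),φ(10)) = (3,4) ∈ E(G2) ✓
  (2,3) → (φ(2),φ(3)) = (0,2) ∈ E(G2) ✓
  (2,5) → (φ(2),φ(5)) = (2,9) ∈ E(G2) ✓
  (2,6) → (φ(2),φ(6)) = (2,7) ∈ E(G2) ✓
  (2,8) → (φ(2),φ(8)) = (2,5) ∈ E(G2) ✓
  (2,9) → (φ(2),φ(9)) = (2,8) ∈ E(G2) ✓
  (3,5) → (φ(3),φ(5)) = (0,9) ∈ E(G2) ✓
  (3,7) → (φ(3),φ(7)) = (0,6) ∈ E(G2) ✓
  (3,8) → (φ(3),φ(8)) = (0,5) ∈ E(G2) ✓
  (3,9) → (φ(3),φ(9)) = (0,8) ∈ E(G2) ✓
  (4,6) → (φ(4),φ(6)) = (7,10) ∈ E(G2) ✓
  (4,10) → (φ(4),φ(10)) = (3,10) ∈ E(G2) ✓
  (5,7) → (φ(5),φ(7)) = (6,9) ∈ E(G2) ✓
  (5,9) → (φ(5),φ(9)) = (8,9) ∈ E(G2) ✓
  (6,7) → (φ(6),φ(7)) = (6,7) ∈ E(G2) ✓
  (6,8) → (φ(6),φ(8)) = (5,7) ∈ E(G2) ✓
  (6,9) → (φ(6),φ(9)) = (7,8) ∈ E(G2) ✓
  (7,10) → (φ(7),φ(10)) = (3,6) ∈ E(G2) ✓
  (8,9) → (φ(8),φ(9)) = (5,8) ∈ E(G2) ✓
All 26 edges of G1 map to edges of G2, and |E(G1)| = |E(G2)| = 26, so φ is a bijection on edges as well as vertices. Hence G1 ≅ G2.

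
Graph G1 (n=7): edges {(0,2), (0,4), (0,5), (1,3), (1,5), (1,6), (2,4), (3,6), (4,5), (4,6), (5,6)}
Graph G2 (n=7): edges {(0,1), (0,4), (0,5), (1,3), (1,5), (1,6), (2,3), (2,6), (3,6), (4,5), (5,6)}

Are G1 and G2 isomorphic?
Yes, isomorphic

The graphs are isomorphic.
One valid mapping φ: V(G1) → V(G2): 0→0, 1→3, 2→4, 3→2, 4→5, 5→1, 6→6

Verify φ preserves adjacency — for each edge of G1, its image is an edge of G2:
  (0,2) → (φ(0),φ(2)) = (0,4) ∈ E(G2) ✓
  (0,4) → (φ(0),φ(4)) = (0,5) ∈ E(G2) ✓
  (0,5) → (φ(0),φ(5)) = (0,1) ∈ E(G2) ✓
  (1,3) → (φ(1),φ(3)) = (2,3) ∈ E(G2) ✓
  (1,5) → (φ(1),φ(5)) = (1,3) ∈ E(G2) ✓
  (1,6) → (φ(1),φ(6)) = (3,6) ∈ E(G2) ✓
  (2,4) → (φ(2),φ(4)) = (4,5) ∈ E(G2) ✓
  (3,6) → (φ(3),φ(6)) = (2,6) ∈ E(G2) ✓
  (4,5) → (φ(4),φ(5)) = (1,5) ∈ E(G2) ✓
  (4,6) → (φ(4),φ(6)) = (5,6) ∈ E(G2) ✓
  (5,6) → (φ(5),φ(6)) = (1,6) ∈ E(G2) ✓
All 11 edges of G1 map to edges of G2, and |E(G1)| = |E(G2)| = 11, so φ is a bijection on edges as well as vertices. Hence G1 ≅ G2.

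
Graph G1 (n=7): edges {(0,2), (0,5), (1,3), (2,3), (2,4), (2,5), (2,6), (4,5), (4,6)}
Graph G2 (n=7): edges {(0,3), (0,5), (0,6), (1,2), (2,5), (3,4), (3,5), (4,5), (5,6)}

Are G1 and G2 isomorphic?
Yes, isomorphic

The graphs are isomorphic.
One valid mapping φ: V(G1) → V(G2): 0→4, 1→1, 2→5, 3→2, 4→0, 5→3, 6→6

Verify φ preserves adjacency — for each edge of G1, its image is an edge of G2:
  (0,2) → (φ(0),φ(2)) = (4,5) ∈ E(G2) ✓
  (0,5) → (φ(0),φ(5)) = (3,4) ∈ E(G2) ✓
  (1,3) → (φ(1),φ(3)) = (1,2) ∈ E(G2) ✓
  (2,3) → (φ(2),φ(3)) = (2,5) ∈ E(G2) ✓
  (2,4) → (φ(2),φ(4)) = (0,5) ∈ E(G2) ✓
  (2,5) → (φ(2),φ(5)) = (3,5) ∈ E(G2) ✓
  (2,6) → (φ(2),φ(6)) = (5,6) ∈ E(G2) ✓
  (4,5) → (φ(4),φ(5)) = (0,3) ∈ E(G2) ✓
  (4,6) → (φ(4),φ(6)) = (0,6) ∈ E(G2) ✓
All 9 edges of G1 map to edges of G2, and |E(G1)| = |E(G2)| = 9, so φ is a bijection on edges as well as vertices. Hence G1 ≅ G2.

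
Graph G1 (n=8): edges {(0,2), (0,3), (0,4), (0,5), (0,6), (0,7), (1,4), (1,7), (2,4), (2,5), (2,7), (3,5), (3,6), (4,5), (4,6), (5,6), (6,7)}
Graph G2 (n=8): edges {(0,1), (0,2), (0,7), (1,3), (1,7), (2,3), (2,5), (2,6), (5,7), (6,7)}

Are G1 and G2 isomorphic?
No, not isomorphic

The graphs are NOT isomorphic.

Connected components of G1: 1 component(s) with vertex sets [[0, 1, 2, 3, 4, 5, 6, 7]], sizes [8].
Connected components of G2: 2 component(s) with vertex sets [[4], [0, 1, 2, 3, 5, 6, 7]], sizes [1, 7].
The number of connected components (and the multiset of component sizes) is an isomorphism invariant — an isomorphism maps each component of G1 bijectively onto a component of G2. Since G1 has 1 component(s) and G2 has 2, they cannot be isomorphic.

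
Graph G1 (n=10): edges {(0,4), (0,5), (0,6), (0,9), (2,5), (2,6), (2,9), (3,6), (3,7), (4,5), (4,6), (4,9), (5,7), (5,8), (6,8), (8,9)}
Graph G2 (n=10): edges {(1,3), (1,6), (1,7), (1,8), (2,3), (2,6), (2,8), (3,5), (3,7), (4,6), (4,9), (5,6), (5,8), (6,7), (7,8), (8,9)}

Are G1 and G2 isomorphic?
Yes, isomorphic

The graphs are isomorphic.
One valid mapping φ: V(G1) → V(G2): 0→7, 1→0, 2→5, 3→9, 4→1, 5→6, 6→8, 7→4, 8→2, 9→3

Verify φ preserves adjacency — for each edge of G1, its image is an edge of G2:
  (0,4) → (φ(0),φ(4)) = (1,7) ∈ E(G2) ✓
  (0,5) → (φ(0),φ(5)) = (6,7) ∈ E(G2) ✓
  (0,6) → (φ(0),φ(6)) = (7,8) ∈ E(G2) ✓
  (0,9) → (φ(0),φ(9)) = (3,7) ∈ E(G2) ✓
  (2,5) → (φ(2),φ(5)) = (5,6) ∈ E(G2) ✓
  (2,6) → (φ(2),φ(6)) = (5,8) ∈ E(G2) ✓
  (2,9) → (φ(2),φ(9)) = (3,5) ∈ E(G2) ✓
  (3,6) → (φ(3),φ(6)) = (8,9) ∈ E(G2) ✓
  (3,7) → (φ(3),φ(7)) = (4,9) ∈ E(G2) ✓
  (4,5) → (φ(4),φ(5)) = (1,6) ∈ E(G2) ✓
  (4,6) → (φ(4),φ(6)) = (1,8) ∈ E(G2) ✓
  (4,9) → (φ(4),φ(9)) = (1,3) ∈ E(G2) ✓
  (5,7) → (φ(5),φ(7)) = (4,6) ∈ E(G2) ✓
  (5,8) → (φ(5),φ(8)) = (2,6) ∈ E(G2) ✓
  (6,8) → (φ(6),φ(8)) = (2,8) ∈ E(G2) ✓
  (8,9) → (φ(8),φ(9)) = (2,3) ∈ E(G2) ✓
All 16 edges of G1 map to edges of G2, and |E(G1)| = |E(G2)| = 16, so φ is a bijection on edges as well as vertices. Hence G1 ≅ G2.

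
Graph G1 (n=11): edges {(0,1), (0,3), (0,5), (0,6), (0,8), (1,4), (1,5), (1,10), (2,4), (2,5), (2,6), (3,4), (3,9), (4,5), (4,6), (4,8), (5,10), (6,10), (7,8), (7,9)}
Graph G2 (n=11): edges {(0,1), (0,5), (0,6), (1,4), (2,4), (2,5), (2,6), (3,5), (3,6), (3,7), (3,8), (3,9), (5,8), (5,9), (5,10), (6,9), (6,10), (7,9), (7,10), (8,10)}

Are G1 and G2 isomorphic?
Yes, isomorphic

The graphs are isomorphic.
One valid mapping φ: V(G1) → V(G2): 0→6, 1→9, 2→8, 3→2, 4→5, 5→3, 6→10, 7→1, 8→0, 9→4, 10→7

Verify φ preserves adjacency — for each edge of G1, its image is an edge of G2:
  (0,1) → (φ(0),φ(1)) = (6,9) ∈ E(G2) ✓
  (0,3) → (φ(0),φ(3)) = (2,6) ∈ E(G2) ✓
  (0,5) → (φ(0),φ(5)) = (3,6) ∈ E(G2) ✓
  (0,6) → (φ(0),φ(6)) = (6,10) ∈ E(G2) ✓
  (0,8) → (φ(0),φ(8)) = (0,6) ∈ E(G2) ✓
  (1,4) → (φ(1),φ(4)) = (5,9) ∈ E(G2) ✓
  (1,5) → (φ(1),φ(5)) = (3,9) ∈ E(G2) ✓
  (1,10) → (φ(1),φ(10)) = (7,9) ∈ E(G2) ✓
  (2,4) → (φ(2),φ(4)) = (5,8) ∈ E(G2) ✓
  (2,5) → (φ(2),φ(5)) = (3,8) ∈ E(G2) ✓
  (2,6) → (φ(2),φ(6)) = (8,10) ∈ E(G2) ✓
  (3,4) → (φ(3),φ(4)) = (2,5) ∈ E(G2) ✓
  (3,9) → (φ(3),φ(9)) = (2,4) ∈ E(G2) ✓
  (4,5) → (φ(4),φ(5)) = (3,5) ∈ E(G2) ✓
  (4,6) → (φ(4),φ(6)) = (5,10) ∈ E(G2) ✓
  (4,8) → (φ(4),φ(8)) = (0,5) ∈ E(G2) ✓
  (5,10) → (φ(5),φ(10)) = (3,7) ∈ E(G2) ✓
  (6,10) → (φ(6),φ(10)) = (7,10) ∈ E(G2) ✓
  (7,8) → (φ(7),φ(8)) = (0,1) ∈ E(G2) ✓
  (7,9) → (φ(7),φ(9)) = (1,4) ∈ E(G2) ✓
All 20 edges of G1 map to edges of G2, and |E(G1)| = |E(G2)| = 20, so φ is a bijection on edges as well as vertices. Hence G1 ≅ G2.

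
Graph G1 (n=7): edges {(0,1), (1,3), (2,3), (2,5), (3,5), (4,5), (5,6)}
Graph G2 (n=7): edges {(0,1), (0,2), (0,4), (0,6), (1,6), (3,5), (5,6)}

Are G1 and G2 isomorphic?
Yes, isomorphic

The graphs are isomorphic.
One valid mapping φ: V(G1) → V(G2): 0→3, 1→5, 2→1, 3→6, 4→2, 5→0, 6→4

Verify φ preserves adjacency — for each edge of G1, its image is an edge of G2:
  (0,1) → (φ(0),φ(1)) = (3,5) ∈ E(G2) ✓
  (1,3) → (φ(1),φ(3)) = (5,6) ∈ E(G2) ✓
  (2,3) → (φ(2),φ(3)) = (1,6) ∈ E(G2) ✓
  (2,5) → (φ(2),φ(5)) = (0,1) ∈ E(G2) ✓
  (3,5) → (φ(3),φ(5)) = (0,6) ∈ E(G2) ✓
  (4,5) → (φ(4),φ(5)) = (0,2) ∈ E(G2) ✓
  (5,6) → (φ(5),φ(6)) = (0,4) ∈ E(G2) ✓
All 7 edges of G1 map to edges of G2, and |E(G1)| = |E(G2)| = 7, so φ is a bijection on edges as well as vertices. Hence G1 ≅ G2.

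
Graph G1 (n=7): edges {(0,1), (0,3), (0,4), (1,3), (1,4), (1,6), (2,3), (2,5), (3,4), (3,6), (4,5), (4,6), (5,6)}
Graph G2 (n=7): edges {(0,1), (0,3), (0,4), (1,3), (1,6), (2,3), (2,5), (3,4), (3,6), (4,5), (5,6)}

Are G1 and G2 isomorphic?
No, not isomorphic

The graphs are NOT isomorphic.

Counting edges: G1 has 13 edge(s); G2 has 11 edge(s).
Edge count is an isomorphism invariant (a bijection on vertices induces a bijection on edges), so differing edge counts rule out isomorphism.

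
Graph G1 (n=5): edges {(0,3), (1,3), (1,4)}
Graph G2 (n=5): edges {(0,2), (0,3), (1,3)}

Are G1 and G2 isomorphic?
Yes, isomorphic

The graphs are isomorphic.
One valid mapping φ: V(G1) → V(G2): 0→2, 1→3, 2→4, 3→0, 4→1

Verify φ preserves adjacency — for each edge of G1, its image is an edge of G2:
  (0,3) → (φ(0),φ(3)) = (0,2) ∈ E(G2) ✓
  (1,3) → (φ(1),φ(3)) = (0,3) ∈ E(G2) ✓
  (1,4) → (φ(1),φ(4)) = (1,3) ∈ E(G2) ✓
All 3 edges of G1 map to edges of G2, and |E(G1)| = |E(G2)| = 3, so φ is a bijection on edges as well as vertices. Hence G1 ≅ G2.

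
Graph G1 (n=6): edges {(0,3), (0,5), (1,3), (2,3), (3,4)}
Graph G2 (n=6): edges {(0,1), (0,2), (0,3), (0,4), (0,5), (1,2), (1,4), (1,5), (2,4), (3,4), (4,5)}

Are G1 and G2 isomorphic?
No, not isomorphic

The graphs are NOT isomorphic.

Degrees in G1: deg(0)=2, deg(1)=1, deg(2)=1, deg(3)=4, deg(4)=1, deg(5)=1.
Sorted degree sequence of G1: [4, 2, 1, 1, 1, 1].
Degrees in G2: deg(0)=5, deg(1)=4, deg(2)=3, deg(3)=2, deg(4)=5, deg(5)=3.
Sorted degree sequence of G2: [5, 5, 4, 3, 3, 2].
The (sorted) degree sequence is an isomorphism invariant, so since G1 and G2 have different degree sequences they cannot be isomorphic.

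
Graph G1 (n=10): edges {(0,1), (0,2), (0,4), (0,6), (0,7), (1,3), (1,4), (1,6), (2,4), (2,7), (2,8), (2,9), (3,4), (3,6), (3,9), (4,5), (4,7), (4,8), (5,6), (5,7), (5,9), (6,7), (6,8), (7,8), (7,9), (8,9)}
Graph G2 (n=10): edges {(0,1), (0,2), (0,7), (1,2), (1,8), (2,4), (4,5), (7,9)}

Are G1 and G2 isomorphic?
No, not isomorphic

The graphs are NOT isomorphic.

Connected components of G1: 1 component(s) with vertex sets [[0, 1, 2, 3, 4, 5, 6, 7, 8, 9]], sizes [10].
Connected components of G2: 3 component(s) with vertex sets [[3], [6], [0, 1, 2, 4, 5, 7, 8, 9]], sizes [1, 1, 8].
The number of connected components (and the multiset of component sizes) is an isomorphism invariant — an isomorphism maps each component of G1 bijectively onto a component of G2. Since G1 has 1 component(s) and G2 has 3, they cannot be isomorphic.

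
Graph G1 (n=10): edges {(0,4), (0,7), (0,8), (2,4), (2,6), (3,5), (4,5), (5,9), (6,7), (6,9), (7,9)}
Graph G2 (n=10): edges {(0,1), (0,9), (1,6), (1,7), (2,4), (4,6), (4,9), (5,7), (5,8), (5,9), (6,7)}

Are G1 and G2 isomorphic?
Yes, isomorphic

The graphs are isomorphic.
One valid mapping φ: V(G1) → V(G2): 0→4, 1→3, 2→0, 3→8, 4→9, 5→5, 6→1, 7→6, 8→2, 9→7

Verify φ preserves adjacency — for each edge of G1, its image is an edge of G2:
  (0,4) → (φ(0),φ(4)) = (4,9) ∈ E(G2) ✓
  (0,7) → (φ(0),φ(7)) = (4,6) ∈ E(G2) ✓
  (0,8) → (φ(0),φ(8)) = (2,4) ∈ E(G2) ✓
  (2,4) → (φ(2),φ(4)) = (0,9) ∈ E(G2) ✓
  (2,6) → (φ(2),φ(6)) = (0,1) ∈ E(G2) ✓
  (3,5) → (φ(3),φ(5)) = (5,8) ∈ E(G2) ✓
  (4,5) → (φ(4),φ(5)) = (5,9) ∈ E(G2) ✓
  (5,9) → (φ(5),φ(9)) = (5,7) ∈ E(G2) ✓
  (6,7) → (φ(6),φ(7)) = (1,6) ∈ E(G2) ✓
  (6,9) → (φ(6),φ(9)) = (1,7) ∈ E(G2) ✓
  (7,9) → (φ(7),φ(9)) = (6,7) ∈ E(G2) ✓
All 11 edges of G1 map to edges of G2, and |E(G1)| = |E(G2)| = 11, so φ is a bijection on edges as well as vertices. Hence G1 ≅ G2.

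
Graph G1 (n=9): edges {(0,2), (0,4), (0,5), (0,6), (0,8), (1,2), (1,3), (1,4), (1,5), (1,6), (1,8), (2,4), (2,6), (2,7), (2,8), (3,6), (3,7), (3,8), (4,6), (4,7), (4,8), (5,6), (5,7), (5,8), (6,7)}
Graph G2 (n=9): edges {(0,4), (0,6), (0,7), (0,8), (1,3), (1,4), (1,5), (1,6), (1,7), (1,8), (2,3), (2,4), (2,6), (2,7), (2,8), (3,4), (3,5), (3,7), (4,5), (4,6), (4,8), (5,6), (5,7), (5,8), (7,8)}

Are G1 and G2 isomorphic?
Yes, isomorphic

The graphs are isomorphic.
One valid mapping φ: V(G1) → V(G2): 0→3, 1→8, 2→5, 3→0, 4→1, 5→2, 6→4, 7→6, 8→7

Verify φ preserves adjacency — for each edge of G1, its image is an edge of G2:
  (0,2) → (φ(0),φ(2)) = (3,5) ∈ E(G2) ✓
  (0,4) → (φ(0),φ(4)) = (1,3) ∈ E(G2) ✓
  (0,5) → (φ(0),φ(5)) = (2,3) ∈ E(G2) ✓
  (0,6) → (φ(0),φ(6)) = (3,4) ∈ E(G2) ✓
  (0,8) → (φ(0),φ(8)) = (3,7) ∈ E(G2) ✓
  (1,2) → (φ(1),φ(2)) = (5,8) ∈ E(G2) ✓
  (1,3) → (φ(1),φ(3)) = (0,8) ∈ E(G2) ✓
  (1,4) → (φ(1),φ(4)) = (1,8) ∈ E(G2) ✓
  (1,5) → (φ(1),φ(5)) = (2,8) ∈ E(G2) ✓
  (1,6) → (φ(1),φ(6)) = (4,8) ∈ E(G2) ✓
  (1,8) → (φ(1),φ(8)) = (7,8) ∈ E(G2) ✓
  (2,4) → (φ(2),φ(4)) = (1,5) ∈ E(G2) ✓
  (2,6) → (φ(2),φ(6)) = (4,5) ∈ E(G2) ✓
  (2,7) → (φ(2),φ(7)) = (5,6) ∈ E(G2) ✓
  (2,8) → (φ(2),φ(8)) = (5,7) ∈ E(G2) ✓
  (3,6) → (φ(3),φ(6)) = (0,4) ∈ E(G2) ✓
  (3,7) → (φ(3),φ(7)) = (0,6) ∈ E(G2) ✓
  (3,8) → (φ(3),φ(8)) = (0,7) ∈ E(G2) ✓
  (4,6) → (φ(4),φ(6)) = (1,4) ∈ E(G2) ✓
  (4,7) → (φ(4),φ(7)) = (1,6) ∈ E(G2) ✓
  (4,8) → (φ(4),φ(8)) = (1,7) ∈ E(G2) ✓
  (5,6) → (φ(5),φ(6)) = (2,4) ∈ E(G2) ✓
  (5,7) → (φ(5),φ(7)) = (2,6) ∈ E(G2) ✓
  (5,8) → (φ(5),φ(8)) = (2,7) ∈ E(G2) ✓
  (6,7) → (φ(6),φ(7)) = (4,6) ∈ E(G2) ✓
All 25 edges of G1 map to edges of G2, and |E(G1)| = |E(G2)| = 25, so φ is a bijection on edges as well as vertices. Hence G1 ≅ G2.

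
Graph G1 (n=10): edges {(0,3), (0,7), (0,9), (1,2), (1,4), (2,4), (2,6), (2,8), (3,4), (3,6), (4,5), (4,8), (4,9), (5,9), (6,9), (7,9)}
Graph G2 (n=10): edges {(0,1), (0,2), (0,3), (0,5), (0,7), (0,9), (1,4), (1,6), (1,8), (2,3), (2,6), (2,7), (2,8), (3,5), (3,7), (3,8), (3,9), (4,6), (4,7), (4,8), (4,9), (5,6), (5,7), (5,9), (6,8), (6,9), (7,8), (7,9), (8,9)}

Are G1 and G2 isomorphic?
No, not isomorphic

The graphs are NOT isomorphic.

Counting triangles (3-cliques): G1 has 4, G2 has 29.
Triangle count is an isomorphism invariant, so differing triangle counts rule out isomorphism.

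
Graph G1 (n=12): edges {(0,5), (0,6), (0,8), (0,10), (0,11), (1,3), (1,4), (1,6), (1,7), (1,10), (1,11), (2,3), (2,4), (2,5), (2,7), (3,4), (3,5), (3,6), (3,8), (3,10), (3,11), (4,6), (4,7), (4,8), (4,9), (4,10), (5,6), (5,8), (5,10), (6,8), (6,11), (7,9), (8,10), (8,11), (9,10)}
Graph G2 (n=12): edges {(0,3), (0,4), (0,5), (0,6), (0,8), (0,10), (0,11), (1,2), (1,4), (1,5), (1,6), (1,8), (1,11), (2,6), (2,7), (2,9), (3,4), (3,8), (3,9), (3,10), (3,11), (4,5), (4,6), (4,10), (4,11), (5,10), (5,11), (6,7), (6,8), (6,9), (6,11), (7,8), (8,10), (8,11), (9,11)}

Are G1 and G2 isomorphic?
Yes, isomorphic

The graphs are isomorphic.
One valid mapping φ: V(G1) → V(G2): 0→10, 1→1, 2→9, 3→11, 4→6, 5→3, 6→4, 7→2, 8→0, 9→7, 10→8, 11→5

Verify φ preserves adjacency — for each edge of G1, its image is an edge of G2:
  (0,5) → (φ(0),φ(5)) = (3,10) ∈ E(G2) ✓
  (0,6) → (φ(0),φ(6)) = (4,10) ∈ E(G2) ✓
  (0,8) → (φ(0),φ(8)) = (0,10) ∈ E(G2) ✓
  (0,10) → (φ(0),φ(10)) = (8,10) ∈ E(G2) ✓
  (0,11) → (φ(0),φ(11)) = (5,10) ∈ E(G2) ✓
  (1,3) → (φ(1),φ(3)) = (1,11) ∈ E(G2) ✓
  (1,4) → (φ(1),φ(4)) = (1,6) ∈ E(G2) ✓
  (1,6) → (φ(1),φ(6)) = (1,4) ∈ E(G2) ✓
  (1,7) → (φ(1),φ(7)) = (1,2) ∈ E(G2) ✓
  (1,10) → (φ(1),φ(10)) = (1,8) ∈ E(G2) ✓
  (1,11) → (φ(1),φ(11)) = (1,5) ∈ E(G2) ✓
  (2,3) → (φ(2),φ(3)) = (9,11) ∈ E(G2) ✓
  (2,4) → (φ(2),φ(4)) = (6,9) ∈ E(G2) ✓
  (2,5) → (φ(2),φ(5)) = (3,9) ∈ E(G2) ✓
  (2,7) → (φ(2),φ(7)) = (2,9) ∈ E(G2) ✓
  (3,4) → (φ(3),φ(4)) = (6,11) ∈ E(G2) ✓
  (3,5) → (φ(3),φ(5)) = (3,11) ∈ E(G2) ✓
  (3,6) → (φ(3),φ(6)) = (4,11) ∈ E(G2) ✓
  (3,8) → (φ(3),φ(8)) = (0,11) ∈ E(G2) ✓
  (3,10) → (φ(3),φ(10)) = (8,11) ∈ E(G2) ✓
  (3,11) → (φ(3),φ(11)) = (5,11) ∈ E(G2) ✓
  (4,6) → (φ(4),φ(6)) = (4,6) ∈ E(G2) ✓
  (4,7) → (φ(4),φ(7)) = (2,6) ∈ E(G2) ✓
  (4,8) → (φ(4),φ(8)) = (0,6) ∈ E(G2) ✓
  (4,9) → (φ(4),φ(9)) = (6,7) ∈ E(G2) ✓
  (4,10) → (φ(4),φ(10)) = (6,8) ∈ E(G2) ✓
  (5,6) → (φ(5),φ(6)) = (3,4) ∈ E(G2) ✓
  (5,8) → (φ(5),φ(8)) = (0,3) ∈ E(G2) ✓
  (5,10) → (φ(5),φ(10)) = (3,8) ∈ E(G2) ✓
  (6,8) → (φ(6),φ(8)) = (0,4) ∈ E(G2) ✓
  (6,11) → (φ(6),φ(11)) = (4,5) ∈ E(G2) ✓
  (7,9) → (φ(7),φ(9)) = (2,7) ∈ E(G2) ✓
  (8,10) → (φ(8),φ(10)) = (0,8) ∈ E(G2) ✓
  (8,11) → (φ(8),φ(11)) = (0,5) ∈ E(G2) ✓
  (9,10) → (φ(9),φ(10)) = (7,8) ∈ E(G2) ✓
All 35 edges of G1 map to edges of G2, and |E(G1)| = |E(G2)| = 35, so φ is a bijection on edges as well as vertices. Hence G1 ≅ G2.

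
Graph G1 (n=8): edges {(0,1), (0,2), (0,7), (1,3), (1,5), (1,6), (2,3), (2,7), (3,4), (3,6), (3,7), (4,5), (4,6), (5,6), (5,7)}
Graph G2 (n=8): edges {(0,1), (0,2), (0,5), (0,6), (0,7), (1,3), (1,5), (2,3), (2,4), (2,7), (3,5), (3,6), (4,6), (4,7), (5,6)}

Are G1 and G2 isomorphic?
Yes, isomorphic

The graphs are isomorphic.
One valid mapping φ: V(G1) → V(G2): 0→4, 1→6, 2→7, 3→0, 4→1, 5→3, 6→5, 7→2

Verify φ preserves adjacency — for each edge of G1, its image is an edge of G2:
  (0,1) → (φ(0),φ(1)) = (4,6) ∈ E(G2) ✓
  (0,2) → (φ(0),φ(2)) = (4,7) ∈ E(G2) ✓
  (0,7) → (φ(0),φ(7)) = (2,4) ∈ E(G2) ✓
  (1,3) → (φ(1),φ(3)) = (0,6) ∈ E(G2) ✓
  (1,5) → (φ(1),φ(5)) = (3,6) ∈ E(G2) ✓
  (1,6) → (φ(1),φ(6)) = (5,6) ∈ E(G2) ✓
  (2,3) → (φ(2),φ(3)) = (0,7) ∈ E(G2) ✓
  (2,7) → (φ(2),φ(7)) = (2,7) ∈ E(G2) ✓
  (3,4) → (φ(3),φ(4)) = (0,1) ∈ E(G2) ✓
  (3,6) → (φ(3),φ(6)) = (0,5) ∈ E(G2) ✓
  (3,7) → (φ(3),φ(7)) = (0,2) ∈ E(G2) ✓
  (4,5) → (φ(4),φ(5)) = (1,3) ∈ E(G2) ✓
  (4,6) → (φ(4),φ(6)) = (1,5) ∈ E(G2) ✓
  (5,6) → (φ(5),φ(6)) = (3,5) ∈ E(G2) ✓
  (5,7) → (φ(5),φ(7)) = (2,3) ∈ E(G2) ✓
All 15 edges of G1 map to edges of G2, and |E(G1)| = |E(G2)| = 15, so φ is a bijection on edges as well as vertices. Hence G1 ≅ G2.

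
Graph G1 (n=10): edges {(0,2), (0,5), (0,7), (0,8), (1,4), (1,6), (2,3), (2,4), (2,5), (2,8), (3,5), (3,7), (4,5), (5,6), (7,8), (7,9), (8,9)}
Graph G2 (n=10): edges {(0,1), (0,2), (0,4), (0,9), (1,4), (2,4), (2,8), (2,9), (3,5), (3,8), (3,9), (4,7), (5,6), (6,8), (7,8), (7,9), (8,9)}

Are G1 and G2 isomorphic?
Yes, isomorphic

The graphs are isomorphic.
One valid mapping φ: V(G1) → V(G2): 0→2, 1→5, 2→9, 3→7, 4→3, 5→8, 6→6, 7→4, 8→0, 9→1

Verify φ preserves adjacency — for each edge of G1, its image is an edge of G2:
  (0,2) → (φ(0),φ(2)) = (2,9) ∈ E(G2) ✓
  (0,5) → (φ(0),φ(5)) = (2,8) ∈ E(G2) ✓
  (0,7) → (φ(0),φ(7)) = (2,4) ∈ E(G2) ✓
  (0,8) → (φ(0),φ(8)) = (0,2) ∈ E(G2) ✓
  (1,4) → (φ(1),φ(4)) = (3,5) ∈ E(G2) ✓
  (1,6) → (φ(1),φ(6)) = (5,6) ∈ E(G2) ✓
  (2,3) → (φ(2),φ(3)) = (7,9) ∈ E(G2) ✓
  (2,4) → (φ(2),φ(4)) = (3,9) ∈ E(G2) ✓
  (2,5) → (φ(2),φ(5)) = (8,9) ∈ E(G2) ✓
  (2,8) → (φ(2),φ(8)) = (0,9) ∈ E(G2) ✓
  (3,5) → (φ(3),φ(5)) = (7,8) ∈ E(G2) ✓
  (3,7) → (φ(3),φ(7)) = (4,7) ∈ E(G2) ✓
  (4,5) → (φ(4),φ(5)) = (3,8) ∈ E(G2) ✓
  (5,6) → (φ(5),φ(6)) = (6,8) ∈ E(G2) ✓
  (7,8) → (φ(7),φ(8)) = (0,4) ∈ E(G2) ✓
  (7,9) → (φ(7),φ(9)) = (1,4) ∈ E(G2) ✓
  (8,9) → (φ(8),φ(9)) = (0,1) ∈ E(G2) ✓
All 17 edges of G1 map to edges of G2, and |E(G1)| = |E(G2)| = 17, so φ is a bijection on edges as well as vertices. Hence G1 ≅ G2.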